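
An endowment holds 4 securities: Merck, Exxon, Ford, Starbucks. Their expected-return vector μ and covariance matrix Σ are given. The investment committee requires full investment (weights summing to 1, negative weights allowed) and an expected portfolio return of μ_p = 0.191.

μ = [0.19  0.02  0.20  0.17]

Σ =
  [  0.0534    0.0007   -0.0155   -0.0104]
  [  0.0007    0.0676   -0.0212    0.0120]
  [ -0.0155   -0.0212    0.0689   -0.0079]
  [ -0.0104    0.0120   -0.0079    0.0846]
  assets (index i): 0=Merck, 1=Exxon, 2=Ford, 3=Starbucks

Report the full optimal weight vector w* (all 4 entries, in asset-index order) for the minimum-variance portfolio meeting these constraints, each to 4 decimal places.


p=Σ⁻¹μ = [5.5333  1.2386  4.8690  2.9687]
q=Σ⁻¹𝟙 = [29.9825  21.0145  29.4765  15.2779]
a=μᵀp=2.554570  b=𝟙ᵀp=14.609506  c=𝟙ᵀq=95.751378  D=ac−b²=31.165896
λ₁=(c·0.191−b)/D = (95.751378·0.191−14.609506)/31.165896 = 0.118046
λ₂=(a−b·0.191)/D = (2.554570−14.609506·0.191)/31.165896 = -0.007567
w* = 0.118046·p + -0.007567·q:
  w_0 = 0.118046·5.5333 + -0.007567·29.9825 = 0.4263  (Merck)
  w_1 = 0.118046·1.2386 + -0.007567·21.0145 = -0.0128  (Exxon)
  w_2 = 0.118046·4.8690 + -0.007567·29.4765 = 0.3517  (Ford)
  w_3 = 0.118046·2.9687 + -0.007567·15.2779 = 0.2348  (Starbucks)
Σw_i=1.0000  μᵀw=0.1910
σ²=wᵀΣw=λ₁·μ_p+λ₂ = 0.118046·0.191 + -0.007567 = 0.014979 ≈ 0.0150

0.4263  -0.0128  0.3517  0.2348


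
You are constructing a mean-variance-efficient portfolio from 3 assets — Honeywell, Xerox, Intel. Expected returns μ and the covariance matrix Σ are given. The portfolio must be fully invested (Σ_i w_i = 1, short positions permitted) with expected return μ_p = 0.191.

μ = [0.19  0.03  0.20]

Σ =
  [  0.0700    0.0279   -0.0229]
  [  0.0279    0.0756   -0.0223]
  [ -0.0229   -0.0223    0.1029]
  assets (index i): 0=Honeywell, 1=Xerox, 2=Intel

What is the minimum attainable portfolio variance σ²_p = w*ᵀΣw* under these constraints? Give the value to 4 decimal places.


x=Σ⁻¹μ = [3.6670  -0.1521  2.7267]
y=Σ⁻¹𝟙 = [14.4109  12.5223  15.6390]
a=μᵀx=1.237503  b=𝟙ᵀx=6.241543  c=𝟙ᵀy=42.572226  D=ac−b²=13.726412
λ₁=(c·0.191−b)/D = (42.572226·0.191−6.241543)/13.726412 = 0.137673
λ₂=(a−b·0.191)/D = (1.237503−6.241543·0.191)/13.726412 = 0.003305
w* = 0.137673·x + 0.003305·y:
  w_0 = 0.137673·3.6670 + 0.003305·14.4109 = 0.5525  (Honeywell)
  w_1 = 0.137673·-0.1521 + 0.003305·12.5223 = 0.0204  (Xerox)
  w_2 = 0.137673·2.7267 + 0.003305·15.6390 = 0.4271  (Intel)
Σw_i=1.0000  μᵀw=0.1910
σ²=wᵀΣw=λ₁·μ_p+λ₂ = 0.137673·0.191 + 0.003305 = 0.029601 ≈ 0.0296

0.0296


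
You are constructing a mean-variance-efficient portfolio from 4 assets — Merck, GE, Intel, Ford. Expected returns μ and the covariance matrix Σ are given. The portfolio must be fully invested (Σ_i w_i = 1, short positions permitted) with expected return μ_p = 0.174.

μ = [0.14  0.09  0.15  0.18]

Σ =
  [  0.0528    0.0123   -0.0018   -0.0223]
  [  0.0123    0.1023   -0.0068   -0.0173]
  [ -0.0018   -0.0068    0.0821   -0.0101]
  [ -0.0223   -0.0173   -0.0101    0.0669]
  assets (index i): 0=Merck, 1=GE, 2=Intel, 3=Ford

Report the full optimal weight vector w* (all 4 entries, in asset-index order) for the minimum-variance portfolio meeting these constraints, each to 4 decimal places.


g=Σ⁻¹μ = [4.5156  1.3488  2.6460  4.9441]
h=Σ⁻¹𝟙 = [29.5877  12.5879  17.6520  30.7304]
a=μᵀg=2.040406  b=𝟙ᵀg=13.454456  c=𝟙ᵀh=90.557970  D=ac−b²=3.752589
λ₁=(c·0.174−b)/D = (90.557970·0.174−13.454456)/3.752589 = 0.613611
λ₂=(a−b·0.174)/D = (2.040406−13.454456·0.174)/3.752589 = -0.080123
w* = 0.613611·g + -0.080123·h:
  w_0 = 0.613611·4.5156 + -0.080123·29.5877 = 0.4002  (Merck)
  w_1 = 0.613611·1.3488 + -0.080123·12.5879 = -0.1809  (GE)
  w_2 = 0.613611·2.6460 + -0.080123·17.6520 = 0.2093  (Intel)
  w_3 = 0.613611·4.9441 + -0.080123·30.7304 = 0.5715  (Ford)
Σw_i=1.0000  μᵀw=0.1740
σ²=wᵀΣw=λ₁·μ_p+λ₂ = 0.613611·0.174 + -0.080123 = 0.026645 ≈ 0.0266

0.4002  -0.1809  0.2093  0.5715


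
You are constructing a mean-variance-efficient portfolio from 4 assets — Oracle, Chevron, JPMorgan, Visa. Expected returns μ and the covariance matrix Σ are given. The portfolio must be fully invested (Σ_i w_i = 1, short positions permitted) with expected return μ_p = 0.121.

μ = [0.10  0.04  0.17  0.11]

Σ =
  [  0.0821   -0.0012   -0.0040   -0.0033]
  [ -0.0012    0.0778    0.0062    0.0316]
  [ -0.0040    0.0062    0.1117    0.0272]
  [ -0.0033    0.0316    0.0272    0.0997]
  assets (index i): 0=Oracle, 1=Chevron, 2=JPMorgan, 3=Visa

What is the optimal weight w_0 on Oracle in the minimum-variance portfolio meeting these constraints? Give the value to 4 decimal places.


0.3676

x=Σ⁻¹μ = [1.3166  0.1282  1.3846  0.7285]
y=Σ⁻¹𝟙 = [12.9069  10.3775  7.5980  5.0953]
a=μᵀx=0.452306  b=𝟙ᵀx=3.557932  c=𝟙ᵀy=35.977706  D=ac−b²=3.614037
λ₁=(c·0.121−b)/D = (35.977706·0.121−3.557932)/3.614037 = 0.220078
λ₂=(a−b·0.121)/D = (0.452306−3.557932·0.121)/3.614037 = 0.006031
w* = 0.220078·x + 0.006031·y:
  w_0 = 0.220078·1.3166 + 0.006031·12.9069 = 0.3676  (Oracle)
  w_1 = 0.220078·0.1282 + 0.006031·10.3775 = 0.0908  (Chevron)
  w_2 = 0.220078·1.3846 + 0.006031·7.5980 = 0.3505  (JPMorgan)
  w_3 = 0.220078·0.7285 + 0.006031·5.0953 = 0.1911  (Visa)
Σw_i=1.0000  μᵀw=0.1210
σ²=wᵀΣw=λ₁·μ_p+λ₂ = 0.220078·0.121 + 0.006031 = 0.032660 ≈ 0.0327


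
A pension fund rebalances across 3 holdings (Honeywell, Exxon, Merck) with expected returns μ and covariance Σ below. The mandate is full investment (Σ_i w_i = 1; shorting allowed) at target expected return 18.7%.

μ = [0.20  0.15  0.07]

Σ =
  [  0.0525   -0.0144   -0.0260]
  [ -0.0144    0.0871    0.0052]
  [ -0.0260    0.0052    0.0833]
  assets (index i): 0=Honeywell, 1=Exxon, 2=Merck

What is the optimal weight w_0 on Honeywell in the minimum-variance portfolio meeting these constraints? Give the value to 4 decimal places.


0.7261

x=Σ⁻¹μ = [5.7240  2.5211  2.4696]
y=Σ⁻¹𝟙 = [34.1190  15.8284  21.6661]
a=μᵀx=1.695838  b=𝟙ᵀx=10.714678  c=𝟙ᵀy=71.613447  D=ac−b²=6.640464
λ₁=(c·0.187−b)/D = (71.613447·0.187−10.714678)/6.640464 = 0.403140
λ₂=(a−b·0.187)/D = (1.695838−10.714678·0.187)/6.640464 = -0.046353
w* = 0.403140·x + -0.046353·y:
  w_0 = 0.403140·5.7240 + -0.046353·34.1190 = 0.7261  (Honeywell)
  w_1 = 0.403140·2.5211 + -0.046353·15.8284 = 0.2826  (Exxon)
  w_2 = 0.403140·2.4696 + -0.046353·21.6661 = -0.0087  (Merck)
Σw_i=1.0000  μᵀw=0.1870
σ²=wᵀΣw=λ₁·μ_p+λ₂ = 0.403140·0.187 + -0.046353 = 0.029034 ≈ 0.0290


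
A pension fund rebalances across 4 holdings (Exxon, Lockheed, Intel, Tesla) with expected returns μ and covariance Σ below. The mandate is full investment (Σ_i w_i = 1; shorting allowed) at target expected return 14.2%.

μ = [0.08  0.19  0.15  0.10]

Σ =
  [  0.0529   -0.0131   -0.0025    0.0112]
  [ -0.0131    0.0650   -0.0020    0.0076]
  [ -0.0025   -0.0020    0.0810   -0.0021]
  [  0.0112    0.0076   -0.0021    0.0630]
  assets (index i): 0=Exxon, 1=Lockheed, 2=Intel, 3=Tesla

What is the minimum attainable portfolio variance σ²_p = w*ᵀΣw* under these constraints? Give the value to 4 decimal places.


u=Σ⁻¹μ = [2.2551  3.3404  2.0260  0.8510]
v=Σ⁻¹𝟙 = [22.1450  19.0912  13.7622  10.0918]
a=μᵀu=1.204078  b=𝟙ᵀu=8.472435  c=𝟙ᵀv=65.090194  D=ac−b²=6.591514
λ₁=(c·0.142−b)/D = (65.090194·0.142−8.472435)/6.591514 = 0.116873
λ₂=(a−b·0.142)/D = (1.204078−8.472435·0.142)/6.591514 = 0.000151
w* = 0.116873·u + 0.000151·v:
  w_0 = 0.116873·2.2551 + 0.000151·22.1450 = 0.2669  (Exxon)
  w_1 = 0.116873·3.3404 + 0.000151·19.0912 = 0.3933  (Lockheed)
  w_2 = 0.116873·2.0260 + 0.000151·13.7622 = 0.2389  (Intel)
  w_3 = 0.116873·0.8510 + 0.000151·10.0918 = 0.1010  (Tesla)
Σw_i=1.0000  μᵀw=0.1420
σ²=wᵀΣw=λ₁·μ_p+λ₂ = 0.116873·0.142 + 0.000151 = 0.016747 ≈ 0.0167

0.0167


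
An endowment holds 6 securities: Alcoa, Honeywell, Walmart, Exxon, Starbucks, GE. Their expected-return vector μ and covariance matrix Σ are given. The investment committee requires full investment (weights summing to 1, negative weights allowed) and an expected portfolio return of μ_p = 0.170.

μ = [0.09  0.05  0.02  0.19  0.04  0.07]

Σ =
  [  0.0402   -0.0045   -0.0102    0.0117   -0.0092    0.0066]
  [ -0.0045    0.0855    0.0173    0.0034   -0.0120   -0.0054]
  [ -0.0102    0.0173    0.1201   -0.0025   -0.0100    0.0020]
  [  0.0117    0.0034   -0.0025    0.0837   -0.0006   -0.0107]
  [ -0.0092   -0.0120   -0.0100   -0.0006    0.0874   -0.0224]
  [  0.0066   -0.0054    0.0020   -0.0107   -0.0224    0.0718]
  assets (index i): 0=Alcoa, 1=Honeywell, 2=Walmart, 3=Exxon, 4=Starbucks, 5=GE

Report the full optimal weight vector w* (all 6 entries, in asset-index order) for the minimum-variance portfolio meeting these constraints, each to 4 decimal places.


u=Σ⁻¹μ = [1.7871  0.7941  0.3244  2.2067  1.2088  1.5673]
v=Σ⁻¹𝟙 = [27.9561  15.2322  10.3012  10.5791  23.1099  21.0028]
a=μᵀu=0.784358  b=𝟙ᵀu=7.888308  c=𝟙ᵀv=108.181327  D=ac−b²=22.627469
λ₁=(c·0.170−b)/D = (108.181327·0.170−7.888308)/22.627469 = 0.464149
λ₂=(a−b·0.170)/D = (0.784358−7.888308·0.170)/22.627469 = -0.024601
w* = 0.464149·u + -0.024601·v:
  w_0 = 0.464149·1.7871 + -0.024601·27.9561 = 0.1417  (Alcoa)
  w_1 = 0.464149·0.7941 + -0.024601·15.2322 = -0.0061  (Honeywell)
  w_2 = 0.464149·0.3244 + -0.024601·10.3012 = -0.1029  (Walmart)
  w_3 = 0.464149·2.2067 + -0.024601·10.5791 = 0.7640  (Exxon)
  w_4 = 0.464149·1.2088 + -0.024601·23.1099 = -0.0075  (Starbucks)
  w_5 = 0.464149·1.5673 + -0.024601·21.0028 = 0.2108  (GE)
Σw_i=1.0000  μᵀw=0.1700
σ²=wᵀΣw=λ₁·μ_p+λ₂ = 0.464149·0.170 + -0.024601 = 0.054305 ≈ 0.0543

0.1417  -0.0061  -0.1029  0.7640  -0.0075  0.2108


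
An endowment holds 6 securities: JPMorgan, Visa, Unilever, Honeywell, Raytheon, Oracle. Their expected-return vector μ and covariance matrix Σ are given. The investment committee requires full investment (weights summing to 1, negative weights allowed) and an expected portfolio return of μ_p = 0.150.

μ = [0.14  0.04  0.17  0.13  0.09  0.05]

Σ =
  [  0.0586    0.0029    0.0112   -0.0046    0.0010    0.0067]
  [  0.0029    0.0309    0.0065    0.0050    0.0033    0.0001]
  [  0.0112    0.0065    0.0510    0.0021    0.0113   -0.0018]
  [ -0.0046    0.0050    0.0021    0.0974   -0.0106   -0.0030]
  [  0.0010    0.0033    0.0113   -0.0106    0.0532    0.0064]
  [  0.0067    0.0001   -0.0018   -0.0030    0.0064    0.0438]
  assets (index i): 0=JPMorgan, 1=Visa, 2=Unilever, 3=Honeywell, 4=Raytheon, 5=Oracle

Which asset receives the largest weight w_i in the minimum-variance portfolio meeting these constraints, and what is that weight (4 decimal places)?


x=Σ⁻¹μ = [1.8853  0.1873  2.5761  1.5266  1.2965  0.8737]
y=Σ⁻¹𝟙 = [12.1256  25.4890  10.6936  11.5061  14.6017  20.0120]
a=μᵀx=1.068206  b=𝟙ᵀx=8.345597  c=𝟙ᵀy=94.427958  D=ac−b²=31.219471
λ₁=(c·0.150−b)/D = (94.427958·0.150−8.345597)/31.219471 = 0.186377
λ₂=(a−b·0.150)/D = (1.068206−8.345597·0.150)/31.219471 = -0.005882
w* = 0.186377·x + -0.005882·y:
  w_0 = 0.186377·1.8853 + -0.005882·12.1256 = 0.2800  (JPMorgan)
  w_1 = 0.186377·0.1873 + -0.005882·25.4890 = -0.1150  (Visa)
  w_2 = 0.186377·2.5761 + -0.005882·10.6936 = 0.4172  (Unilever)
  w_3 = 0.186377·1.5266 + -0.005882·11.5061 = 0.2168  (Honeywell)
  w_4 = 0.186377·1.2965 + -0.005882·14.6017 = 0.1558  (Raytheon)
  w_5 = 0.186377·0.8737 + -0.005882·20.0120 = 0.0451  (Oracle)
Σw_i=1.0000  μᵀw=0.1500
σ²=wᵀΣw=λ₁·μ_p+λ₂ = 0.186377·0.150 + -0.005882 = 0.022075 ≈ 0.0221

Unilever (0.4172)


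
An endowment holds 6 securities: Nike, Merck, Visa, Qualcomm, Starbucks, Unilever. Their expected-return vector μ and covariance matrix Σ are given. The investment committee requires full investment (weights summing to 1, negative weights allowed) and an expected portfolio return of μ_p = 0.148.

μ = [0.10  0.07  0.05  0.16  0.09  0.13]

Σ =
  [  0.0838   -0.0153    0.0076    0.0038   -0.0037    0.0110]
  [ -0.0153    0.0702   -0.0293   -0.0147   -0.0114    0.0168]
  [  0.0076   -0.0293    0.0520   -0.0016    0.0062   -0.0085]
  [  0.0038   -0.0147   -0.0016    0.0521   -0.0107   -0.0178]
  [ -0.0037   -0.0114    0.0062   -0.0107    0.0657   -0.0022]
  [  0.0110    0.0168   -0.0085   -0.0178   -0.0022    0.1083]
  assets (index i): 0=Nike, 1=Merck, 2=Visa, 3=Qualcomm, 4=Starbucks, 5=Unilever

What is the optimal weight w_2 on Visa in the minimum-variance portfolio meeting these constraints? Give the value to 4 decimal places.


g=Σ⁻¹μ = [1.2560  3.6284  2.9311  5.2114  2.6976  1.6513]
h=Σ⁻¹𝟙 = [14.1664  45.5991  42.7916  41.8354  27.0912  11.5060]
a=μᵀg=1.817420  b=𝟙ᵀg=17.375812  c=𝟙ᵀh=182.989710  D=ac−b²=30.650379
λ₁=(c·0.148−b)/D = (182.989710·0.148−17.375812)/30.650379 = 0.316690
λ₂=(a−b·0.148)/D = (1.817420−17.375812·0.148)/30.650379 = -0.024607
w* = 0.316690·g + -0.024607·h:
  w_0 = 0.316690·1.2560 + -0.024607·14.1664 = 0.0492  (Nike)
  w_1 = 0.316690·3.6284 + -0.024607·45.5991 = 0.0270  (Merck)
  w_2 = 0.316690·2.9311 + -0.024607·42.7916 = -0.1247  (Visa)
  w_3 = 0.316690·5.2114 + -0.024607·41.8354 = 0.6210  (Qualcomm)
  w_4 = 0.316690·2.6976 + -0.024607·27.0912 = 0.1877  (Starbucks)
  w_5 = 0.316690·1.6513 + -0.024607·11.5060 = 0.2398  (Unilever)
Σw_i=1.0000  μᵀw=0.1480
σ²=wᵀΣw=λ₁·μ_p+λ₂ = 0.316690·0.148 + -0.024607 = 0.022264 ≈ 0.0223

-0.1247


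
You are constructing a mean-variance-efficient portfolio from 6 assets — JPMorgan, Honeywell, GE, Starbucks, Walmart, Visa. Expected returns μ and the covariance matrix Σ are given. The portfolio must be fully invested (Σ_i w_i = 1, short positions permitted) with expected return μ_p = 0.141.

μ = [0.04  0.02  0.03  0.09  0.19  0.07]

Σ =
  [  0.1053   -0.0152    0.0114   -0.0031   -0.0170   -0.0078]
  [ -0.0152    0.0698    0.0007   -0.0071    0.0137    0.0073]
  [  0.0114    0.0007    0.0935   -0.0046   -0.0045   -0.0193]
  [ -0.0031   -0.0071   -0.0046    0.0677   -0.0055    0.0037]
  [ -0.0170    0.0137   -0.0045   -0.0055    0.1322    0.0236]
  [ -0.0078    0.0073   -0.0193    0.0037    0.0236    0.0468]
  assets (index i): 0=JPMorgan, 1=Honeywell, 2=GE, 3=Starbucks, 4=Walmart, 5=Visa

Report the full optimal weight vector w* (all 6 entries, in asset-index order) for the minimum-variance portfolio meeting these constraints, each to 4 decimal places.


x=Σ⁻¹μ = [0.6907  0.2016  0.5804  1.4820  1.4097  0.9907]
y=Σ⁻¹𝟙 = [13.1063  15.3859  14.9191  17.0871  4.6603  23.6035]
a=μᵀx=0.519644  b=𝟙ᵀx=5.355086  c=𝟙ᵀy=88.762267  D=ac−b²=17.447823
λ₁=(c·0.141−b)/D = (88.762267·0.141−5.355086)/17.447823 = 0.410389
λ₂=(a−b·0.141)/D = (0.519644−5.355086·0.141)/17.447823 = -0.013493
w* = 0.410389·x + -0.013493·y:
  w_0 = 0.410389·0.6907 + -0.013493·13.1063 = 0.1066  (JPMorgan)
  w_1 = 0.410389·0.2016 + -0.013493·15.3859 = -0.1249  (Honeywell)
  w_2 = 0.410389·0.5804 + -0.013493·14.9191 = 0.0369  (GE)
  w_3 = 0.410389·1.4820 + -0.013493·17.0871 = 0.3776  (Starbucks)
  w_4 = 0.410389·1.4097 + -0.013493·4.6603 = 0.5156  (Walmart)
  w_5 = 0.410389·0.9907 + -0.013493·23.6035 = 0.0881  (Visa)
Σw_i=1.0000  μᵀw=0.1410
σ²=wᵀΣw=λ₁·μ_p+λ₂ = 0.410389·0.141 + -0.013493 = 0.044372 ≈ 0.0444

0.1066  -0.1249  0.0369  0.3776  0.5156  0.0881


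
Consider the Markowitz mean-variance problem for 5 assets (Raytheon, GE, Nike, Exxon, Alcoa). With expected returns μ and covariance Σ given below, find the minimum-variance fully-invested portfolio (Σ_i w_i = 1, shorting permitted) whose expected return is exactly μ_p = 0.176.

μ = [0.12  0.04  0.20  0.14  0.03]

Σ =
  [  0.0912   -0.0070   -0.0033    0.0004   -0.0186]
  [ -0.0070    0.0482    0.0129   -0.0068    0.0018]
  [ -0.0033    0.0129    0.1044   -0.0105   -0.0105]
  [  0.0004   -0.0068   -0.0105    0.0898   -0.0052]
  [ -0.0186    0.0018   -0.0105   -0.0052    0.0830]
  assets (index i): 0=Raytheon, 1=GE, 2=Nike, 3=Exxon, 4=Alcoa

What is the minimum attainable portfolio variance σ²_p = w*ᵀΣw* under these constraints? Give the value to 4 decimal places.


p=Σ⁻¹μ = [1.6693  0.7173  2.1859  1.9262  1.1172]
q=Σ⁻¹𝟙 = [16.5390  21.7449  10.6881  14.9761  17.5733]
a=μᵀp=0.969381  b=𝟙ᵀp=7.615956  c=𝟙ᵀq=81.521437  D=ac−b²=21.022560
λ₁=(c·0.176−b)/D = (81.521437·0.176−7.615956)/21.022560 = 0.320219
λ₂=(a−b·0.176)/D = (0.969381−7.615956·0.176)/21.022560 = -0.017649
w* = 0.320219·p + -0.017649·q:
  w_0 = 0.320219·1.6693 + -0.017649·16.5390 = 0.2427  (Raytheon)
  w_1 = 0.320219·0.7173 + -0.017649·21.7449 = -0.1541  (GE)
  w_2 = 0.320219·2.1859 + -0.017649·10.6881 = 0.5113  (Nike)
  w_3 = 0.320219·1.9262 + -0.017649·14.9761 = 0.3525  (Exxon)
  w_4 = 0.320219·1.1172 + -0.017649·17.5733 = 0.0476  (Alcoa)
Σw_i=1.0000  μᵀw=0.1760
σ²=wᵀΣw=λ₁·μ_p+λ₂ = 0.320219·0.176 + -0.017649 = 0.038709 ≈ 0.0387

0.0387


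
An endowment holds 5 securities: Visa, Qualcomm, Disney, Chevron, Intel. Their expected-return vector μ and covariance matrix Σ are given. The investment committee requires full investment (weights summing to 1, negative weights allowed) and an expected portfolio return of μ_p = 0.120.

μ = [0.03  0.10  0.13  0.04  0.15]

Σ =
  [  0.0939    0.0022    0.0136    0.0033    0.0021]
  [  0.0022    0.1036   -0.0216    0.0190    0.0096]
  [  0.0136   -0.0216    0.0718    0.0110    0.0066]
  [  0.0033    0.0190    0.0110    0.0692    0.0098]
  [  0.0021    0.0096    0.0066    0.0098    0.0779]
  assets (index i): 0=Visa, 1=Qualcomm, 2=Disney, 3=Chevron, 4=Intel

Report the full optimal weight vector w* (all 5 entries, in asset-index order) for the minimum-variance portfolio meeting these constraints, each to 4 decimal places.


g=Σ⁻¹μ = [-0.0427  1.3216  2.1203  -0.3504  1.6283]
h=Σ⁻¹𝟙 = [7.9985  9.9570  13.3454  7.9015  9.2696]
a=μᵀg=0.636739  b=𝟙ᵀg=4.677052  c=𝟙ᵀh=48.471914  D=ac−b²=8.989147
λ₁=(c·0.120−b)/D = (48.471914·0.120−4.677052)/8.989147 = 0.126773
λ₂=(a−b·0.120)/D = (0.636739−4.677052·0.120)/8.989147 = 0.008398
w* = 0.126773·g + 0.008398·h:
  w_0 = 0.126773·-0.0427 + 0.008398·7.9985 = 0.0618  (Visa)
  w_1 = 0.126773·1.3216 + 0.008398·9.9570 = 0.2512  (Qualcomm)
  w_2 = 0.126773·2.1203 + 0.008398·13.3454 = 0.3809  (Disney)
  w_3 = 0.126773·-0.3504 + 0.008398·7.9015 = 0.0219  (Chevron)
  w_4 = 0.126773·1.6283 + 0.008398·9.2696 = 0.2843  (Intel)
Σw_i=1.0000  μᵀw=0.1200
σ²=wᵀΣw=λ₁·μ_p+λ₂ = 0.126773·0.120 + 0.008398 = 0.023611 ≈ 0.0236

0.0618  0.2512  0.3809  0.0219  0.2843


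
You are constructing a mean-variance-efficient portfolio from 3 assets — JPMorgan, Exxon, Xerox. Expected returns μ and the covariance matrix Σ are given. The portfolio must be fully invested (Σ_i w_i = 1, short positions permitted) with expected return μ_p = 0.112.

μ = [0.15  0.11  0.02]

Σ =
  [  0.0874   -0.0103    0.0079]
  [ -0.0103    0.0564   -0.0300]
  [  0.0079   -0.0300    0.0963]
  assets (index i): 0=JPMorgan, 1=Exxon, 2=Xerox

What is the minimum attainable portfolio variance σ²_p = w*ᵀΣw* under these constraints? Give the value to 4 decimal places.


u=Σ⁻¹μ = [1.9629  2.7971  0.9180]
v=Σ⁻¹𝟙 = [13.3003  30.0884  18.6665]
a=μᵀu=0.620483  b=𝟙ᵀu=5.678099  c=𝟙ᵀv=62.055176  D=ac−b²=6.263392
λ₁=(c·0.112−b)/D = (62.055176·0.112−5.678099)/6.263392 = 0.203098
λ₂=(a−b·0.112)/D = (0.620483−5.678099·0.112)/6.263392 = -0.002469
w* = 0.203098·u + -0.002469·v:
  w_0 = 0.203098·1.9629 + -0.002469·13.3003 = 0.3658  (JPMorgan)
  w_1 = 0.203098·2.7971 + -0.002469·30.0884 = 0.4938  (Exxon)
  w_2 = 0.203098·0.9180 + -0.002469·18.6665 = 0.1404  (Xerox)
Σw_i=1.0000  μᵀw=0.1120
σ²=wᵀΣw=λ₁·μ_p+λ₂ = 0.203098·0.112 + -0.002469 = 0.020278 ≈ 0.0203

0.0203


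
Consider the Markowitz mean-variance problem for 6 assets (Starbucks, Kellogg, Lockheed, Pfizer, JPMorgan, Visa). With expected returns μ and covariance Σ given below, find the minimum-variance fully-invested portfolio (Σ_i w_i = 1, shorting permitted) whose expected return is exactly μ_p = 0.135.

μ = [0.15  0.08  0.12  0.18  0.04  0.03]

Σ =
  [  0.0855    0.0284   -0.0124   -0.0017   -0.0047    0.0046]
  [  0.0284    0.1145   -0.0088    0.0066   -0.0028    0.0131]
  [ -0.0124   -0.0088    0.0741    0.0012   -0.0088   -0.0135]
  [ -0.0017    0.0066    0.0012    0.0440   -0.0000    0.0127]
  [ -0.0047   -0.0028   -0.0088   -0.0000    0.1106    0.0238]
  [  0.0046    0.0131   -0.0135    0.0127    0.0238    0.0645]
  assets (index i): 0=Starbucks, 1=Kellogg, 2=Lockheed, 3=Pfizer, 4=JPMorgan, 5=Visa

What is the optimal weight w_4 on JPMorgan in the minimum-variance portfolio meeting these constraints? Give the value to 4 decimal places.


0.0989

x=Σ⁻¹μ = [2.1325  0.1379  1.9348  4.2142  0.6950  -0.3962]
y=Σ⁻¹𝟙 = [13.1348  4.8564  18.9417  18.9582  8.9698  10.5027]
a=μᵀx=1.337549  b=𝟙ᵀx=8.718097  c=𝟙ᵀy=75.363645  D=ac−b²=24.797320
λ₁=(c·0.135−b)/D = (75.363645·0.135−8.718097)/24.797320 = 0.058716
λ₂=(a−b·0.135)/D = (1.337549−8.718097·0.135)/24.797320 = 0.006477
w* = 0.058716·x + 0.006477·y:
  w_0 = 0.058716·2.1325 + 0.006477·13.1348 = 0.2103  (Starbucks)
  w_1 = 0.058716·0.1379 + 0.006477·4.8564 = 0.0395  (Kellogg)
  w_2 = 0.058716·1.9348 + 0.006477·18.9417 = 0.2363  (Lockheed)
  w_3 = 0.058716·4.2142 + 0.006477·18.9582 = 0.3702  (Pfizer)
  w_4 = 0.058716·0.6950 + 0.006477·8.9698 = 0.0989  (JPMorgan)
  w_5 = 0.058716·-0.3962 + 0.006477·10.5027 = 0.0448  (Visa)
Σw_i=1.0000  μᵀw=0.1350
σ²=wᵀΣw=λ₁·μ_p+λ₂ = 0.058716·0.135 + 0.006477 = 0.014403 ≈ 0.0144


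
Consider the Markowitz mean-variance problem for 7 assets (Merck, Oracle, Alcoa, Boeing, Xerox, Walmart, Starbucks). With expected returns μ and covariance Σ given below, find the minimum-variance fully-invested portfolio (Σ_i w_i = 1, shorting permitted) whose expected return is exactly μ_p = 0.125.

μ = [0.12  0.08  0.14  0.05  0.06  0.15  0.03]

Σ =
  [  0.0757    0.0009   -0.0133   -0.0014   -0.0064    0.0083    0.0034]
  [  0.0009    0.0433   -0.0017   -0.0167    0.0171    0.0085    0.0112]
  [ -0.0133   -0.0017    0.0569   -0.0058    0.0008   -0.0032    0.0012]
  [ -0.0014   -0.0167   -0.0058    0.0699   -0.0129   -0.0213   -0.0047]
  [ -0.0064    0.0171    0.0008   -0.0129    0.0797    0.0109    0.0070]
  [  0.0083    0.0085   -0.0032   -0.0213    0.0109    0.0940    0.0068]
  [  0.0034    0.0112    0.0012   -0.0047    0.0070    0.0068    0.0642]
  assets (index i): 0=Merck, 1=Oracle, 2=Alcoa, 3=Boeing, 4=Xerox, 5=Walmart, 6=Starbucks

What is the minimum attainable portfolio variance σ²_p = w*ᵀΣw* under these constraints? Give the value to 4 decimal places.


u=Σ⁻¹μ = [2.0414  2.2769  3.3263  2.2012  0.5247  1.7741  -0.1842]
v=Σ⁻¹𝟙 = [17.0417  26.1500  25.6869  29.3367  10.2758  12.4235  9.3431]
a=μᵀu=1.294929  b=𝟙ᵀu=11.960376  c=𝟙ᵀv=130.257736  D=ac−b²=25.623979
λ₁=(c·0.125−b)/D = (130.257736·0.125−11.960376)/25.623979 = 0.168664
λ₂=(a−b·0.125)/D = (1.294929−11.960376·0.125)/25.623979 = -0.007810
w* = 0.168664·u + -0.007810·v:
  w_0 = 0.168664·2.0414 + -0.007810·17.0417 = 0.2112  (Merck)
  w_1 = 0.168664·2.2769 + -0.007810·26.1500 = 0.1798  (Oracle)
  w_2 = 0.168664·3.3263 + -0.007810·25.6869 = 0.3604  (Alcoa)
  w_3 = 0.168664·2.2012 + -0.007810·29.3367 = 0.1422  (Boeing)
  w_4 = 0.168664·0.5247 + -0.007810·10.2758 = 0.0082  (Xerox)
  w_5 = 0.168664·1.7741 + -0.007810·12.4235 = 0.2022  (Walmart)
  w_6 = 0.168664·-0.1842 + -0.007810·9.3431 = -0.1040  (Starbucks)
Σw_i=1.0000  μᵀw=0.1250
σ²=wᵀΣw=λ₁·μ_p+λ₂ = 0.168664·0.125 + -0.007810 = 0.013273 ≈ 0.0133

0.0133


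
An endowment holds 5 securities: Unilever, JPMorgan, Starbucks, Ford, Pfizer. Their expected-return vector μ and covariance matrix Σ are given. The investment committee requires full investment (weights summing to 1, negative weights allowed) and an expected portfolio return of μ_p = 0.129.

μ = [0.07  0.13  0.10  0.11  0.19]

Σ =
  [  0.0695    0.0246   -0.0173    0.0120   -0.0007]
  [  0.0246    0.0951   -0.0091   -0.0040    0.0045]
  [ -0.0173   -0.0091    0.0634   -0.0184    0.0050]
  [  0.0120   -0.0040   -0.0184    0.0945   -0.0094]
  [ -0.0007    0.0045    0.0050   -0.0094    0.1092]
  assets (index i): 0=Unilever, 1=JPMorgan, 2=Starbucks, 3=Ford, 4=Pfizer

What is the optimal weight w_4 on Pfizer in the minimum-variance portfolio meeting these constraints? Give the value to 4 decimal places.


x=Σ⁻¹μ = [0.8271  1.3717  2.3715  1.7510  1.7308]
y=Σ⁻¹𝟙 = [14.8045  9.2478  24.7257  14.8044  9.0136]
a=μᵀx=0.994840  b=𝟙ᵀx=8.052162  c=𝟙ᵀy=72.595980  D=ac−b²=7.384071
λ₁=(c·0.129−b)/D = (72.595980·0.129−8.052162)/7.384071 = 0.177777
λ₂=(a−b·0.129)/D = (0.994840−8.052162·0.129)/7.384071 = -0.005944
w* = 0.177777·x + -0.005944·y:
  w_0 = 0.177777·0.8271 + -0.005944·14.8045 = 0.0590  (Unilever)
  w_1 = 0.177777·1.3717 + -0.005944·9.2478 = 0.1889  (JPMorgan)
  w_2 = 0.177777·2.3715 + -0.005944·24.7257 = 0.2746  (Starbucks)
  w_3 = 0.177777·1.7510 + -0.005944·14.8044 = 0.2233  (Ford)
  w_4 = 0.177777·1.7308 + -0.005944·9.0136 = 0.2541  (Pfizer)
Σw_i=1.0000  μᵀw=0.1290
σ²=wᵀΣw=λ₁·μ_p+λ₂ = 0.177777·0.129 + -0.005944 = 0.016990 ≈ 0.0170

0.2541


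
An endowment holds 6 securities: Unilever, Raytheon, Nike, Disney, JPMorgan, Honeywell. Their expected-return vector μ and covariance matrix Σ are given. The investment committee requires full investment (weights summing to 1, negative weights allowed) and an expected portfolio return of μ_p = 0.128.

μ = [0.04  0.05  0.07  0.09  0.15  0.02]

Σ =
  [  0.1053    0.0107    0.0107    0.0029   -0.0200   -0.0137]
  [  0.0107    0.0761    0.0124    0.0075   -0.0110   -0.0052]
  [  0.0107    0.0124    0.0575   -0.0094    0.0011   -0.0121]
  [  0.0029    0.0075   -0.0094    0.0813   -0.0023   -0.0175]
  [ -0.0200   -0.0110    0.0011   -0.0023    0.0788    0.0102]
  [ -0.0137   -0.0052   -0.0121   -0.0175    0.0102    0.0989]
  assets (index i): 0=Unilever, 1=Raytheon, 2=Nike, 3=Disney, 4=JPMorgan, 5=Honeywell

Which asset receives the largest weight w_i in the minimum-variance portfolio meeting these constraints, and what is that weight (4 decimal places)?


x=Σ⁻¹μ = [0.6194  0.5686  1.2630  1.3442  2.0978  0.4939]
y=Σ⁻¹𝟙 = [11.0057  10.0809  19.0240  17.0375  15.0574  15.9551]
a=μᵀx=0.587148  b=𝟙ᵀx=6.387041  c=𝟙ᵀy=88.160654  D=ac−b²=10.969070
λ₁=(c·0.128−b)/D = (88.160654·0.128−6.387041)/10.969070 = 0.446485
λ₂=(a−b·0.128)/D = (0.587148−6.387041·0.128)/10.969070 = -0.021004
w* = 0.446485·x + -0.021004·y:
  w_0 = 0.446485·0.6194 + -0.021004·11.0057 = 0.0454  (Unilever)
  w_1 = 0.446485·0.5686 + -0.021004·10.0809 = 0.0422  (Raytheon)
  w_2 = 0.446485·1.2630 + -0.021004·19.0240 = 0.1644  (Nike)
  w_3 = 0.446485·1.3442 + -0.021004·17.0375 = 0.2423  (Disney)
  w_4 = 0.446485·2.0978 + -0.021004·15.0574 = 0.6204  (JPMorgan)
  w_5 = 0.446485·0.4939 + -0.021004·15.9551 = -0.1146  (Honeywell)
Σw_i=1.0000  μᵀw=0.1280
σ²=wᵀΣw=λ₁·μ_p+λ₂ = 0.446485·0.128 + -0.021004 = 0.036146 ≈ 0.0361

JPMorgan (0.6204)


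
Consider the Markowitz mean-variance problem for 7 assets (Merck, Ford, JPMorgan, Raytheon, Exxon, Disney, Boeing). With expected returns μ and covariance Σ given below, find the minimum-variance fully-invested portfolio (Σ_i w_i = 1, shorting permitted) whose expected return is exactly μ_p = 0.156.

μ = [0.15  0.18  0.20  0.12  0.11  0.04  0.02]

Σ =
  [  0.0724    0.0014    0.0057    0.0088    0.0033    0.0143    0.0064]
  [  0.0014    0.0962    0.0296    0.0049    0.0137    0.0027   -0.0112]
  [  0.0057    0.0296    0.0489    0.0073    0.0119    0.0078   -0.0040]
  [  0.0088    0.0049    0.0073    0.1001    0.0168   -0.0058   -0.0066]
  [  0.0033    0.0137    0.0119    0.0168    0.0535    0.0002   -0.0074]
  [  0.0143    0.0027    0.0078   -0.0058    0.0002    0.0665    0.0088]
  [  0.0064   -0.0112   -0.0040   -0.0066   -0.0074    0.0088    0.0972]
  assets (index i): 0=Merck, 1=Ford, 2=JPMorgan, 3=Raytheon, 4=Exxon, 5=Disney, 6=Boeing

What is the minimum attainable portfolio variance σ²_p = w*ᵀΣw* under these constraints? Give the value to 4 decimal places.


0.0203

p=Σ⁻¹μ = [1.6808  0.7628  3.1774  0.6489  0.9083  -0.1682  0.4422]
q=Σ⁻¹𝟙 = [8.1879  5.6439  10.8884  7.3043  13.5609  10.8593  11.3926]
a=μᵀp=1.204804  b=𝟙ᵀp=7.452200  c=𝟙ᵀq=67.837248  D=ac−b²=26.195304
λ₁=(c·0.156−b)/D = (67.837248·0.156−7.452200)/26.195304 = 0.119503
λ₂=(a−b·0.156)/D = (1.204804−7.452200·0.156)/26.195304 = 0.001613
w* = 0.119503·p + 0.001613·q:
  w_0 = 0.119503·1.6808 + 0.001613·8.1879 = 0.2141  (Merck)
  w_1 = 0.119503·0.7628 + 0.001613·5.6439 = 0.1003  (Ford)
  w_2 = 0.119503·3.1774 + 0.001613·10.8884 = 0.3973  (JPMorgan)
  w_3 = 0.119503·0.6489 + 0.001613·7.3043 = 0.0893  (Raytheon)
  w_4 = 0.119503·0.9083 + 0.001613·13.5609 = 0.1304  (Exxon)
  w_5 = 0.119503·-0.1682 + 0.001613·10.8593 = -0.0026  (Disney)
  w_6 = 0.119503·0.4422 + 0.001613·11.3926 = 0.0712  (Boeing)
Σw_i=1.0000  μᵀw=0.1560
σ²=wᵀΣw=λ₁·μ_p+λ₂ = 0.119503·0.156 + 0.001613 = 0.020256 ≈ 0.0203


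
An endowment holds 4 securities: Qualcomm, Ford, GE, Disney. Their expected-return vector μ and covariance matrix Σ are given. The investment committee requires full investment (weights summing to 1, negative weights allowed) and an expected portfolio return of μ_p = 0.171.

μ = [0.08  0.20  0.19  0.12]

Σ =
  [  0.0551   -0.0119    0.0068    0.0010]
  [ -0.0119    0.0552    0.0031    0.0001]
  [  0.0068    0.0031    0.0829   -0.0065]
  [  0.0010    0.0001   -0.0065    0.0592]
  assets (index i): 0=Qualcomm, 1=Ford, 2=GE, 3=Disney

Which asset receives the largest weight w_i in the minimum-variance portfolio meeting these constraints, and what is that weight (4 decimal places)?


x=Σ⁻¹μ = [1.9938  3.9279  2.1558  2.2234]
y=Σ⁻¹𝟙 = [21.2476  22.0533  10.8823  17.6906]
a=μᵀx=1.621505  b=𝟙ᵀx=10.300971  c=𝟙ᵀy=71.873773  D=ac−b²=10.433673
λ₁=(c·0.171−b)/D = (71.873773·0.171−10.300971)/10.433673 = 0.190675
λ₂=(a−b·0.171)/D = (1.621505−10.300971·0.171)/10.433673 = -0.013414
w* = 0.190675·x + -0.013414·y:
  w_0 = 0.190675·1.9938 + -0.013414·21.2476 = 0.0951  (Qualcomm)
  w_1 = 0.190675·3.9279 + -0.013414·22.0533 = 0.4531  (Ford)
  w_2 = 0.190675·2.1558 + -0.013414·10.8823 = 0.2651  (GE)
  w_3 = 0.190675·2.2234 + -0.013414·17.6906 = 0.1866  (Disney)
Σw_i=1.0000  μᵀw=0.1710
σ²=wᵀΣw=λ₁·μ_p+λ₂ = 0.190675·0.171 + -0.013414 = 0.019191 ≈ 0.0192

Ford (0.4531)


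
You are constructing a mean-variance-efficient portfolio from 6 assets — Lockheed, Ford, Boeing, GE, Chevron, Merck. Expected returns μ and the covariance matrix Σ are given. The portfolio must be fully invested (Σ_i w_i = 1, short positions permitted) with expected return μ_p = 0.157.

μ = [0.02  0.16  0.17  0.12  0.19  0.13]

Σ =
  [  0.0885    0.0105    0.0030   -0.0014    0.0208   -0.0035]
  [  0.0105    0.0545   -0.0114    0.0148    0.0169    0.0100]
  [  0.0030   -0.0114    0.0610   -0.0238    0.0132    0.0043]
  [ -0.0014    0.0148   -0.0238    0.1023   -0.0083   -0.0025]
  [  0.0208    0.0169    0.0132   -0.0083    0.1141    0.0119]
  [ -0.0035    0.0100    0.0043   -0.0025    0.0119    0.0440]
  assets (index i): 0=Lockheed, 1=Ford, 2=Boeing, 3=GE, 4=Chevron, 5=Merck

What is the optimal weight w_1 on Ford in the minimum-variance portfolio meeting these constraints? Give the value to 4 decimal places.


x=Σ⁻¹μ = [-0.3146  2.6971  3.6784  1.7467  0.8336  1.8309]
y=Σ⁻¹𝟙 = [9.5386  13.5478  22.1539  13.6771  1.5097  18.6107]
a=μᵀx=1.656576  b=𝟙ᵀx=10.472086  c=𝟙ᵀy=79.037944  D=ac−b²=21.267756
λ₁=(c·0.157−b)/D = (79.037944·0.157−10.472086)/21.267756 = 0.091071
λ₂=(a−b·0.157)/D = (1.656576−10.472086·0.157)/21.267756 = 0.000586
w* = 0.091071·x + 0.000586·y:
  w_0 = 0.091071·-0.3146 + 0.000586·9.5386 = -0.0231  (Lockheed)
  w_1 = 0.091071·2.6971 + 0.000586·13.5478 = 0.2536  (Ford)
  w_2 = 0.091071·3.6784 + 0.000586·22.1539 = 0.3480  (Boeing)
  w_3 = 0.091071·1.7467 + 0.000586·13.6771 = 0.1671  (GE)
  w_4 = 0.091071·0.8336 + 0.000586·1.5097 = 0.0768  (Chevron)
  w_5 = 0.091071·1.8309 + 0.000586·18.6107 = 0.1776  (Merck)
Σw_i=1.0000  μᵀw=0.1570
σ²=wᵀΣw=λ₁·μ_p+λ₂ = 0.091071·0.157 + 0.000586 = 0.014884 ≈ 0.0149

0.2536


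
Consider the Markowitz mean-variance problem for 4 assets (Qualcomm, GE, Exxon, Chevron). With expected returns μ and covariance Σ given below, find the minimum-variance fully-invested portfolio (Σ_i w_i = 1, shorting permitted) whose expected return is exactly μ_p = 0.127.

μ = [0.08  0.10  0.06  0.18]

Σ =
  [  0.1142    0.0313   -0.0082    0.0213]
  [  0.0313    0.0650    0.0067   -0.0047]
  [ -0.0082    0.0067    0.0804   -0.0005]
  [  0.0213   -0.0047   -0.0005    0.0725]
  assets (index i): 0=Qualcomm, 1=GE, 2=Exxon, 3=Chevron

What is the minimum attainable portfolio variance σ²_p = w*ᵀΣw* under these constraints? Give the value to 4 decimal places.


0.0250

u=Σ⁻¹μ = [-0.2468  1.7901  0.5886  2.6754]
v=Σ⁻¹𝟙 = [3.3059  13.5803  11.7290  13.7831]
a=μᵀu=0.676147  b=𝟙ᵀu=4.807208  c=𝟙ᵀv=42.398355  D=ac−b²=5.558262
λ₁=(c·0.127−b)/D = (42.398355·0.127−4.807208)/5.558262 = 0.103878
λ₂=(a−b·0.127)/D = (0.676147−4.807208·0.127)/5.558262 = 0.011808
w* = 0.103878·u + 0.011808·v:
  w_0 = 0.103878·-0.2468 + 0.011808·3.3059 = 0.0134  (Qualcomm)
  w_1 = 0.103878·1.7901 + 0.011808·13.5803 = 0.3463  (GE)
  w_2 = 0.103878·0.5886 + 0.011808·11.7290 = 0.1996  (Exxon)
  w_3 = 0.103878·2.6754 + 0.011808·13.7831 = 0.4407  (Chevron)
Σw_i=1.0000  μᵀw=0.1270
σ²=wᵀΣw=λ₁·μ_p+λ₂ = 0.103878·0.127 + 0.011808 = 0.025000 ≈ 0.0250


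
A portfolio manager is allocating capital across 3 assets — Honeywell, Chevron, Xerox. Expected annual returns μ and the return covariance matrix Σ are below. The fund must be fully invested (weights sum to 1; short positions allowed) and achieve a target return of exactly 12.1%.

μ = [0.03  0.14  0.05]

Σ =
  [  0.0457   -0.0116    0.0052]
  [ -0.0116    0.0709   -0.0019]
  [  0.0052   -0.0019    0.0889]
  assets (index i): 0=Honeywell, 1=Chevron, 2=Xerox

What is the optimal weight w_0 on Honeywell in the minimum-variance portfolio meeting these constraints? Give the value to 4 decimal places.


p=Σ⁻¹μ = [1.1473  2.1769  0.5418]
q=Σ⁻¹𝟙 = [25.4314  18.5374  10.1572]
a=μᵀp=0.366272  b=𝟙ᵀp=3.866044  c=𝟙ᵀq=54.126087  D=ac−b²=4.878565
λ₁=(c·0.121−b)/D = (54.126087·0.121−3.866044)/4.878565 = 0.550000
λ₂=(a−b·0.121)/D = (0.366272−3.866044·0.121)/4.878565 = -0.020809
w* = 0.550000·p + -0.020809·q:
  w_0 = 0.550000·1.1473 + -0.020809·25.4314 = 0.1018  (Honeywell)
  w_1 = 0.550000·2.1769 + -0.020809·18.5374 = 0.8115  (Chevron)
  w_2 = 0.550000·0.5418 + -0.020809·10.1572 = 0.0866  (Xerox)
Σw_i=1.0000  μᵀw=0.1210
σ²=wᵀΣw=λ₁·μ_p+λ₂ = 0.550000·0.121 + -0.020809 = 0.045741 ≈ 0.0457

0.1018


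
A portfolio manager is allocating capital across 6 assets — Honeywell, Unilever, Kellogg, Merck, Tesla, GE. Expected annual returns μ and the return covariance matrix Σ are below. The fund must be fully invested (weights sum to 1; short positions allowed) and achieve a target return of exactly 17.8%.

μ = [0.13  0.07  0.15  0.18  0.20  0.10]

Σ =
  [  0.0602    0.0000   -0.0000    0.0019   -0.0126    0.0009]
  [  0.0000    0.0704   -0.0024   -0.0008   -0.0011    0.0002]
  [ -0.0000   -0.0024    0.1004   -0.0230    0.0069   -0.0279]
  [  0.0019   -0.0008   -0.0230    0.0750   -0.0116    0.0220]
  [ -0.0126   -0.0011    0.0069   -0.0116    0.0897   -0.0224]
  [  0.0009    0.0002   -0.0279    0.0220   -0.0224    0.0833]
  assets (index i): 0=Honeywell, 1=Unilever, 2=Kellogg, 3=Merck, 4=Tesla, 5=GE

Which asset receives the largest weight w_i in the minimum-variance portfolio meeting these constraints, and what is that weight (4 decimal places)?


Merck (0.3412)

g=Σ⁻¹μ = [2.7340  1.1629  2.5777  3.0264  3.3540  2.1341]
h=Σ⁻¹𝟙 = [19.9098  15.2465  17.8583  15.9828  19.5098  18.7596]
a=μᵀg=2.252435  b=𝟙ᵀg=14.989107  c=𝟙ᵀh=107.266875  D=ac−b²=16.938331
λ₁=(c·0.178−b)/D = (107.266875·0.178−14.989107)/16.938331 = 0.242314
λ₂=(a−b·0.178)/D = (2.252435−14.989107·0.178)/16.938331 = -0.024538
w* = 0.242314·g + -0.024538·h:
  w_0 = 0.242314·2.7340 + -0.024538·19.9098 = 0.1740  (Honeywell)
  w_1 = 0.242314·1.1629 + -0.024538·15.2465 = -0.0923  (Unilever)
  w_2 = 0.242314·2.5777 + -0.024538·17.8583 = 0.1864  (Kellogg)
  w_3 = 0.242314·3.0264 + -0.024538·15.9828 = 0.3412  (Merck)
  w_4 = 0.242314·3.3540 + -0.024538·19.5098 = 0.3340  (Tesla)
  w_5 = 0.242314·2.1341 + -0.024538·18.7596 = 0.0568  (GE)
Σw_i=1.0000  μᵀw=0.1780
σ²=wᵀΣw=λ₁·μ_p+λ₂ = 0.242314·0.178 + -0.024538 = 0.018594 ≈ 0.0186


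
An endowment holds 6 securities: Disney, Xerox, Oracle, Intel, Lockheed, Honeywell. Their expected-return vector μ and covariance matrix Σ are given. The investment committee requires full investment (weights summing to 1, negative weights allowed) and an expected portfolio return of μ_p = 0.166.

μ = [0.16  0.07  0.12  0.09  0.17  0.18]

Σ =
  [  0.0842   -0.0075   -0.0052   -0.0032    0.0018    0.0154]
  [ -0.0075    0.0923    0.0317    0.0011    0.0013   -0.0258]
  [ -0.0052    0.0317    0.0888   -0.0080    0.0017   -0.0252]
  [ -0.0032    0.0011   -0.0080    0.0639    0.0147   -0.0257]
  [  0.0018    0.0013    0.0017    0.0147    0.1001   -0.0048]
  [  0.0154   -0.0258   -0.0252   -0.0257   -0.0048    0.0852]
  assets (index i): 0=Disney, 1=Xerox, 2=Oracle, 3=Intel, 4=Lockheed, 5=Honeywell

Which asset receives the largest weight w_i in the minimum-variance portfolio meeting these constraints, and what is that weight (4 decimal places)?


Honeywell (0.3742)

x=Σ⁻¹μ = [1.5244  1.0833  2.3926  3.0034  1.3600  3.8554]
y=Σ⁻¹𝟙 = [9.9441  12.9859  17.4685  27.7680  6.6005  27.7867]
a=μᵀx=1.802325  b=𝟙ᵀx=13.219090  c=𝟙ᵀy=102.553643  D=ac−b²=10.090668
λ₁=(c·0.166−b)/D = (102.553643·0.166−13.219090)/10.090668 = 0.377063
λ₂=(a−b·0.166)/D = (1.802325−13.219090·0.166)/10.090668 = -0.038852
w* = 0.377063·x + -0.038852·y:
  w_0 = 0.377063·1.5244 + -0.038852·9.9441 = 0.1884  (Disney)
  w_1 = 0.377063·1.0833 + -0.038852·12.9859 = -0.0961  (Xerox)
  w_2 = 0.377063·2.3926 + -0.038852·17.4685 = 0.2235  (Oracle)
  w_3 = 0.377063·3.0034 + -0.038852·27.7680 = 0.0536  (Intel)
  w_4 = 0.377063·1.3600 + -0.038852·6.6005 = 0.2564  (Lockheed)
  w_5 = 0.377063·3.8554 + -0.038852·27.7867 = 0.3742  (Honeywell)
Σw_i=1.0000  μᵀw=0.1660
σ²=wᵀΣw=λ₁·μ_p+λ₂ = 0.377063·0.166 + -0.038852 = 0.023740 ≈ 0.0237


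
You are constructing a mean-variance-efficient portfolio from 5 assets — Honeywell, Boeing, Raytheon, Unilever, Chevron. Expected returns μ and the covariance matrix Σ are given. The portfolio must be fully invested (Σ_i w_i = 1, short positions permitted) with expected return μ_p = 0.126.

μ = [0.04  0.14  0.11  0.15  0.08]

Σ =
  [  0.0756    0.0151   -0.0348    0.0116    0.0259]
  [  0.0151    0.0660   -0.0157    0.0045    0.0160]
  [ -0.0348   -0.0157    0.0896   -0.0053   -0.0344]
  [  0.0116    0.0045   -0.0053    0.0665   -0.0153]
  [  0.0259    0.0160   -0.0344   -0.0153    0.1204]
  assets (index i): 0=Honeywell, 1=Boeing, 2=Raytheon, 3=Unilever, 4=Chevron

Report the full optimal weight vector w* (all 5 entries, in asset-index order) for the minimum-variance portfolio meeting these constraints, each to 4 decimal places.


p=Σ⁻¹μ = [0.3705  2.1153  2.3958  2.5404  1.3110]
q=Σ⁻¹𝟙 = [15.3715  13.5005  25.2607  16.3313  12.4976]
a=μᵀp=1.060455  b=𝟙ᵀp=8.733106  c=𝟙ᵀq=82.961547  D=ac−b²=11.709828
λ₁=(c·0.126−b)/D = (82.961547·0.126−8.733106)/11.709828 = 0.146889
λ₂=(a−b·0.126)/D = (1.060455−8.733106·0.126)/11.709828 = -0.003409
w* = 0.146889·p + -0.003409·q:
  w_0 = 0.146889·0.3705 + -0.003409·15.3715 = 0.0020  (Honeywell)
  w_1 = 0.146889·2.1153 + -0.003409·13.5005 = 0.2647  (Boeing)
  w_2 = 0.146889·2.3958 + -0.003409·25.2607 = 0.2658  (Raytheon)
  w_3 = 0.146889·2.5404 + -0.003409·16.3313 = 0.3175  (Unilever)
  w_4 = 0.146889·1.3110 + -0.003409·12.4976 = 0.1500  (Chevron)
Σw_i=1.0000  μᵀw=0.1260
σ²=wᵀΣw=λ₁·μ_p+λ₂ = 0.146889·0.126 + -0.003409 = 0.015099 ≈ 0.0151

0.0020  0.2647  0.2658  0.3175  0.1500
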